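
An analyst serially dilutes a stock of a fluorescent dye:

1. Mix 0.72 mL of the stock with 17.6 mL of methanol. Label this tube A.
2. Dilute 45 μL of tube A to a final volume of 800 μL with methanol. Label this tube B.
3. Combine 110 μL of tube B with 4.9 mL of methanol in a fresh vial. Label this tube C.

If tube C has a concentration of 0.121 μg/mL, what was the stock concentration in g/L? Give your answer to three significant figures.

2.49 g/L

Step 1: 0.72 mL + 17.6 mL = 18.32 mL total → factor 18.32/0.72 = 25.444
Step 2: 45 μL brought to 800 μL → factor 800/45 = 17.778
Step 3: 110 μL + 4.9 mL = 5010 μL total → factor 5010/110 = 45.545
Overall dilution factor = 25.444 × 17.778 × 45.545 = 20602
Stock = 0.121 μg/mL × 20602 = 2493 μg/mL = 2.49 g/L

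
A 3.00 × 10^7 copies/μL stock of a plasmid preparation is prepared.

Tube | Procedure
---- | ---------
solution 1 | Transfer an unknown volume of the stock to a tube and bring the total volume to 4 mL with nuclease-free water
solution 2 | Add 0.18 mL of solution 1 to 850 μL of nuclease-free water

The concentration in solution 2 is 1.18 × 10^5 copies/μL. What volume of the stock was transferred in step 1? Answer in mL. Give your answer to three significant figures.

Step 1: v brought to 4 mL → factor = 4 mL/v
Step 2: 0.18 mL + 850 μL = 1.03 mL total → factor 1.03/0.18 = 5.7222
Product of known-step factors = 5.7222
Overall factor = 3.00 × 10^7 copies/μL / (1.18 × 10^5 copies/μL) = 254.24
Step-1 factor = 254.24 / 5.7222 = 44.43
v = 4 mL / 44.43 = 0.0900 mL

0.0900 mL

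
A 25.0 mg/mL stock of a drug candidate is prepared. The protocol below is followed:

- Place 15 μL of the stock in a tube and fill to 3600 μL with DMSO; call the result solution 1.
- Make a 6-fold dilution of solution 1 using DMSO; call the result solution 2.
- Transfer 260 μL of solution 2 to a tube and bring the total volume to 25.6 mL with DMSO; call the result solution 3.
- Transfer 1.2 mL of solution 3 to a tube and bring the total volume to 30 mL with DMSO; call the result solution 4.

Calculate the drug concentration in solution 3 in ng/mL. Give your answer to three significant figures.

176 ng/mL

Step 1: 15 μL brought to 3600 μL → factor 3600/15 = 240
Step 2: 6-fold → factor 6
Step 3: 260 μL brought to 25.6 mL → factor 25600/260 = 98.462
Dilution factor through solution 3 = 240 × 6 × 98.462 = 1.4178 × 10^5
[solution 3] = 25.0 mg/mL / 1.4178 × 10^5 = 0.0001763 mg/mL = 176 ng/mL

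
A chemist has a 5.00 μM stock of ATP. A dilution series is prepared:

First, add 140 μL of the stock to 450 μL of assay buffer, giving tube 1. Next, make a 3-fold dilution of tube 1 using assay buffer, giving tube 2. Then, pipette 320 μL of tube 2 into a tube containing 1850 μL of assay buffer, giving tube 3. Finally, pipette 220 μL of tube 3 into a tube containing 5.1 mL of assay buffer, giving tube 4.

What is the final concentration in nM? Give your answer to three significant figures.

Step 1: 140 μL + 450 μL = 590 μL total → factor 590/140 = 4.2143
Step 2: 3-fold → factor 3
Step 3: 320 μL + 1850 μL = 2170 μL total → factor 2170/320 = 6.7812
Step 4: 220 μL + 5.1 mL = 5320 μL total → factor 5320/220 = 24.182
Overall dilution factor = 4.2143 × 3 × 6.7812 × 24.182 = 2073.2
Final = 5.00 μM / 2073.2 = 0.002412 μM = 2.41 nM

2.41 nM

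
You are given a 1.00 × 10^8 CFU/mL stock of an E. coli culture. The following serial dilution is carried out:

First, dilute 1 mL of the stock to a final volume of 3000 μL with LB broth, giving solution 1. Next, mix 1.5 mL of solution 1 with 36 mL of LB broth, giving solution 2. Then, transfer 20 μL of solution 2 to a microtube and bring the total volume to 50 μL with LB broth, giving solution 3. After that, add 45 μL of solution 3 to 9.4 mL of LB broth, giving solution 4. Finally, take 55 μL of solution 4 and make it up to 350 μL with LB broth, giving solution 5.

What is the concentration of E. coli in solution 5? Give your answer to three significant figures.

Step 1: 1 mL brought to 3000 μL → factor 3/1 = 3
Step 2: 1.5 mL + 36 mL = 37.5 mL total → factor 37.5/1.5 = 25
Step 3: 20 μL brought to 50 μL → factor 50/20 = 2.5
Step 4: 45 μL + 9.4 mL = 9445 μL total → factor 9445/45 = 209.89
Step 5: 55 μL brought to 350 μL → factor 350/55 = 6.3636
Overall dilution factor = 3 × 25 × 2.5 × 209.89 × 6.3636 = 2.5044 × 10^5
Final = 1.00 × 10^8 CFU/mL / 2.5044 × 10^5 = 399 CFU/mL

399 CFU/mL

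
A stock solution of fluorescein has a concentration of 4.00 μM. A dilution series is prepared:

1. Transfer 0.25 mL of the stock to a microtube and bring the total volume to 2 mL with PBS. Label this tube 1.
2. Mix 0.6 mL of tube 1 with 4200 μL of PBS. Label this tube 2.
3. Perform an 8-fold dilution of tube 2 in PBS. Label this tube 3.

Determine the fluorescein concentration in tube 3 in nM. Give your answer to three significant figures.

Step 1: 0.25 mL brought to 2 mL → factor 2/0.25 = 8
Step 2: 0.6 mL + 4200 μL = 4.8 mL total → factor 4.8/0.6 = 8
Step 3: 8-fold → factor 8
Overall dilution factor = 8 × 8 × 8 = 512
Final = 4.00 μM / 512 = 0.007812 μM = 7.81 nM

7.81 nM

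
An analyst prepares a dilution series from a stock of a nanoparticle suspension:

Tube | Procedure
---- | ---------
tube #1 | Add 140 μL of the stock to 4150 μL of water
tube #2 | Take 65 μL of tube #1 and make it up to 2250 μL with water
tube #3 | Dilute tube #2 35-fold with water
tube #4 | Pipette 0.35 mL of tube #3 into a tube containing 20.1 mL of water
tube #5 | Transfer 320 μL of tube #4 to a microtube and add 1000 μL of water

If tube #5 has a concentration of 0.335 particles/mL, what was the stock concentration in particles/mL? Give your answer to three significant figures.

3.00 × 10^6 particles/mL

Step 1: 140 μL + 4150 μL = 4290 μL total → factor 4290/140 = 30.643
Step 2: 65 μL brought to 2250 μL → factor 2250/65 = 34.615
Step 3: 35-fold → factor 35
Step 4: 0.35 mL + 20.1 mL = 20.45 mL total → factor 20.45/0.35 = 58.429
Step 5: 320 μL + 1000 μL = 1320 μL total → factor 1320/320 = 4.125
Overall dilution factor = 30.643 × 34.615 × 35 × 58.429 × 4.125 = 8.9478 × 10^6
Stock = 0.335 particles/mL × 8.9478 × 10^6 = 3.00 × 10^6 particles/mL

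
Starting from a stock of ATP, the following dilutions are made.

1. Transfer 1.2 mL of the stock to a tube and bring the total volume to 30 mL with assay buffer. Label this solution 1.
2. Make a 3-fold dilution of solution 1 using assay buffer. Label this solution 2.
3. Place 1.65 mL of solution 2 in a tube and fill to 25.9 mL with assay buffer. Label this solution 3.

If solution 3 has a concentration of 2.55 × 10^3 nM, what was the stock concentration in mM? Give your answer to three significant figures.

3.00 mM

Step 1: 1.2 mL brought to 30 mL → factor 30/1.2 = 25
Step 2: 3-fold → factor 3
Step 3: 1.65 mL brought to 25.9 mL → factor 25.9/1.65 = 15.697
Overall dilution factor = 25 × 3 × 15.697 = 1177.3
Stock = 2.55 × 10^3 nM × 1177.3 = 3.002 × 10^6 nM = 3.00 mM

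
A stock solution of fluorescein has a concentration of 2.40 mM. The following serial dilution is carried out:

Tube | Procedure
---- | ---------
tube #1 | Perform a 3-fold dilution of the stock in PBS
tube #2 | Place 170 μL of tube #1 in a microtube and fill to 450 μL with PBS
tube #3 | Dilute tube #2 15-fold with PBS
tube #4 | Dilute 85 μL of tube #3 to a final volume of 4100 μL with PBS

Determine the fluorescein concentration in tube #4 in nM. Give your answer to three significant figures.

418 nM

Step 1: 3-fold → factor 3
Step 2: 170 μL brought to 450 μL → factor 450/170 = 2.6471
Step 3: 15-fold → factor 15
Step 4: 85 μL brought to 4100 μL → factor 4100/85 = 48.235
Overall dilution factor = 3 × 2.6471 × 15 × 48.235 = 5745.7
Final = 2.40 mM / 5745.7 = 0.0004177 mM = 418 nM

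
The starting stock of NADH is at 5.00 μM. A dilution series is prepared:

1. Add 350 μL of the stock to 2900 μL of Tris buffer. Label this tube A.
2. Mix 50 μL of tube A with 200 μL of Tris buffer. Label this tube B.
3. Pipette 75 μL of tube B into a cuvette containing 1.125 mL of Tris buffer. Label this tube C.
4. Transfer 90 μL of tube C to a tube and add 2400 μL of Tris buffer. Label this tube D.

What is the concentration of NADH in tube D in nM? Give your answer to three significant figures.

Step 1: 350 μL + 2900 μL = 3250 μL total → factor 3250/350 = 9.2857
Step 2: 50 μL + 200 μL = 250 μL total → factor 250/50 = 5
Step 3: 75 μL + 1.125 mL = 1200 μL total → factor 1200/75 = 16
Step 4: 90 μL + 2400 μL = 2490 μL total → factor 2490/90 = 27.667
Overall dilution factor = 9.2857 × 5 × 16 × 27.667 = 20552
Final = 5.00 μM / 20552 = 0.0002433 μM = 0.243 nM

0.243 nM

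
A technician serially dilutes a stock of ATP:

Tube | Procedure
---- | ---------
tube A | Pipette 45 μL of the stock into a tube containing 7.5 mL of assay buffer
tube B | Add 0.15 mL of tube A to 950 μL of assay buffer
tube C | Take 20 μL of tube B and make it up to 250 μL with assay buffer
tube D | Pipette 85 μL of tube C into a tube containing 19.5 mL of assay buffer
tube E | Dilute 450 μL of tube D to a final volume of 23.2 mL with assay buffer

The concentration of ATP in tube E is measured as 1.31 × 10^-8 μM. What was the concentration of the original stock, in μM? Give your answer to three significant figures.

2.39 μM

Step 1: 45 μL + 7.5 mL = 7545 μL total → factor 7545/45 = 167.67
Step 2: 0.15 mL + 950 μL = 1.1 mL total → factor 1.1/0.15 = 7.3333
Step 3: 20 μL brought to 250 μL → factor 250/20 = 12.5
Step 4: 85 μL + 19.5 mL = 19585 μL total → factor 19585/85 = 230.41
Step 5: 450 μL brought to 23.2 mL → factor 23200/450 = 51.556
Overall dilution factor = 167.67 × 7.3333 × 12.5 × 230.41 × 51.556 = 1.8257 × 10^8
Stock = 1.31 × 10^-8 μM × 1.8257 × 10^8 = 2.39 μM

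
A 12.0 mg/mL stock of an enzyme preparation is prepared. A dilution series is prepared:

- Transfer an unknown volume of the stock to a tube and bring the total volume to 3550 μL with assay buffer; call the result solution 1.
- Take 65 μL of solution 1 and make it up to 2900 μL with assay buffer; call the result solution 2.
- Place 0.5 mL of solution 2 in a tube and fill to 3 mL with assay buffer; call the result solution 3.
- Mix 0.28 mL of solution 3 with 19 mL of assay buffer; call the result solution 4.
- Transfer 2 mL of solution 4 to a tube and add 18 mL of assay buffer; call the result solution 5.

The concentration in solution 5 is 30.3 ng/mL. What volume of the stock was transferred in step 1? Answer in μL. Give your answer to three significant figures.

1.65 × 10^3 μL

Step 1: v brought to 3550 μL → factor = 3550 μL/v
Step 2: 65 μL brought to 2900 μL → factor 2900/65 = 44.615
Step 3: 0.5 mL brought to 3 mL → factor 3/0.5 = 6
Step 4: 0.28 mL + 19 mL = 19.28 mL total → factor 19.28/0.28 = 68.857
Step 5: 2 mL + 18 mL = 20 mL total → factor 20/2 = 10
Product of known-step factors = 1.8433 × 10^5
Overall factor = 12.0 mg/mL / (30.3 ng/mL) = 3.9604 × 10^5
Step-1 factor = 3.9604 × 10^5 / 1.8433 × 10^5 = 2.1486
v = 3550 μL / 2.1486 = 1.65 × 10^3 μL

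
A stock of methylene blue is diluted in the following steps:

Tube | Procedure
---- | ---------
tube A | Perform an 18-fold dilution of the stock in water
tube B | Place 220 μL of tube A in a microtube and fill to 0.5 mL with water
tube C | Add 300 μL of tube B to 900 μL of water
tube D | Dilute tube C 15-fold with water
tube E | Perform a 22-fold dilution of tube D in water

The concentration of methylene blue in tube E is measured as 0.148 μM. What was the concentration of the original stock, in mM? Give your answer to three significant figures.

7.99 mM

Step 1: 18-fold → factor 18
Step 2: 220 μL brought to 0.5 mL → factor 500/220 = 2.2727
Step 3: 300 μL + 900 μL = 1200 μL total → factor 1200/300 = 4
Step 4: 15-fold → factor 15
Step 5: 22-fold → factor 22
Overall dilution factor = 18 × 2.2727 × 4 × 15 × 22 = 54000
Stock = 0.148 μM × 54000 = 7992 μM = 7.99 mM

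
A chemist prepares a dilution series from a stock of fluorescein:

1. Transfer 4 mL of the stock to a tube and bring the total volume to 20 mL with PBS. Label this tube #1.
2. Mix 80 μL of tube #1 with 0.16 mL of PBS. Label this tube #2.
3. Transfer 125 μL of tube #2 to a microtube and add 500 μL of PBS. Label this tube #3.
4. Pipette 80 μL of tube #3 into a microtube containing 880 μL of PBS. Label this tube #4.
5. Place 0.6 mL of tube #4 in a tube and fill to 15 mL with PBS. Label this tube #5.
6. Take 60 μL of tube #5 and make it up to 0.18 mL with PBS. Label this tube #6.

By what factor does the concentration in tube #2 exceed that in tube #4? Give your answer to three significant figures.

60.0

Step 1: 4 mL brought to 20 mL → factor 20/4 = 5
Step 2: 80 μL + 0.16 mL = 240 μL total → factor 240/80 = 3
Step 3: 125 μL + 500 μL = 625 μL total → factor 625/125 = 5
Step 4: 80 μL + 880 μL = 960 μL total → factor 960/80 = 12
Dilution factor to tube #2 = 15; to tube #4 = 900
[tube #2]/[tube #4] = (factor to tube #4)/(factor to tube #2) = 900/15 = 60.0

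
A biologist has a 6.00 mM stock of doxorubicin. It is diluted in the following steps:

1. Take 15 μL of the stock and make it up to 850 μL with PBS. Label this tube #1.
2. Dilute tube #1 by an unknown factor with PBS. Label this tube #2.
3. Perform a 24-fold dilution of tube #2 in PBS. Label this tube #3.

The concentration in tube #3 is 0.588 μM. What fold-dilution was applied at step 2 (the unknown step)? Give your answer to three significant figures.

Step 1: 15 μL brought to 850 μL → factor 850/15 = 56.667
Step 2: unknown factor x
Step 3: 24-fold → factor 24
Product of known-step factors = 1360
Overall factor = 6.00 mM / (0.588 μM) = 10204
x = 10204 / 1360 = 7.50

7.50-fold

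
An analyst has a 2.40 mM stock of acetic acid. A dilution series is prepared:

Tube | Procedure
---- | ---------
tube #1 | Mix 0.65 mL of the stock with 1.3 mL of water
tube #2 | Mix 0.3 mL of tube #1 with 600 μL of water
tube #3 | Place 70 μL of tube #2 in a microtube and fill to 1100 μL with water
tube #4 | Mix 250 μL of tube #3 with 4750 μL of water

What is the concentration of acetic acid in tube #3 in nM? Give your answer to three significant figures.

1.70 × 10^4 nM

Step 1: 0.65 mL + 1.3 mL = 1.95 mL total → factor 1.95/0.65 = 3
Step 2: 0.3 mL + 600 μL = 0.9 mL total → factor 0.9/0.3 = 3
Step 3: 70 μL brought to 1100 μL → factor 1100/70 = 15.714
Dilution factor through tube #3 = 3 × 3 × 15.714 = 141.43
[tube #3] = 2.40 mM / 141.43 = 0.01697 mM = 1.70 × 10^4 nM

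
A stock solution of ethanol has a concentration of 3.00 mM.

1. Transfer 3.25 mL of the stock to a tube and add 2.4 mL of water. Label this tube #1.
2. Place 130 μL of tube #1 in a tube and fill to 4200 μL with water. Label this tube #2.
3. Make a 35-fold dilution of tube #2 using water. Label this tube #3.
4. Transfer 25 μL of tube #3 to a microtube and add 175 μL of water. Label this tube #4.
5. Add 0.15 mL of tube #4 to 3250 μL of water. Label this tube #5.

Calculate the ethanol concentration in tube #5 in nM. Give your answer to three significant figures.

8.42 nM

Step 1: 3.25 mL + 2.4 mL = 5.65 mL total → factor 5.65/3.25 = 1.7385
Step 2: 130 μL brought to 4200 μL → factor 4200/130 = 32.308
Step 3: 35-fold → factor 35
Step 4: 25 μL + 175 μL = 200 μL total → factor 200/25 = 8
Step 5: 0.15 mL + 3250 μL = 3.4 mL total → factor 3.4/0.15 = 22.667
Dilution factor through tube #5 = 1.7385 × 32.308 × 35 × 8 × 22.667 = 3.5646 × 10^5
[tube #5] = 3.00 mM / 3.5646 × 10^5 = 8.416 × 10^-6 mM = 8.42 nM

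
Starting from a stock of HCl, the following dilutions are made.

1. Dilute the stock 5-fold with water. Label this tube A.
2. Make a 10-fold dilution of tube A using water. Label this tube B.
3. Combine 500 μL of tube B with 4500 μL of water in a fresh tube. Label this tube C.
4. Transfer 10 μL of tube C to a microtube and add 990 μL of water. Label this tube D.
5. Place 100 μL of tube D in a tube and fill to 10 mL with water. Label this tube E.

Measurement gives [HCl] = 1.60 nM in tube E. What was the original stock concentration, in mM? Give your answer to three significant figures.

8.00 mM

Step 1: 5-fold → factor 5
Step 2: 10-fold → factor 10
Step 3: 500 μL + 4500 μL = 5000 μL total → factor 5000/500 = 10
Step 4: 10 μL + 990 μL = 1000 μL total → factor 1000/10 = 100
Step 5: 100 μL brought to 10 mL → factor 10000/100 = 100
Overall dilution factor = 5 × 10 × 10 × 100 × 100 = 5 × 10^6
Stock = 1.60 nM × 5 × 10^6 = 8.000 × 10^6 nM = 8.00 mM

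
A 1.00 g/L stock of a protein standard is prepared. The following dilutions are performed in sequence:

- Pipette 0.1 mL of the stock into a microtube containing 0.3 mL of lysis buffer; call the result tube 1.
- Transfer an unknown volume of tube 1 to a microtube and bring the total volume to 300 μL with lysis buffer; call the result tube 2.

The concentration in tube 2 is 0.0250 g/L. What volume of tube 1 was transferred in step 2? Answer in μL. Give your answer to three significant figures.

Step 1: 0.1 mL + 0.3 mL = 0.4 mL total → factor 0.4/0.1 = 4
Step 2: v brought to 300 μL → factor = 300 μL/v
Product of known-step factors = 4
Overall factor = 1.00 g/L / (0.0250 g/L) = 40
Step-2 factor = 40 / 4 = 10
v = 300 μL / 10 = 30.0 μL

30.0 μL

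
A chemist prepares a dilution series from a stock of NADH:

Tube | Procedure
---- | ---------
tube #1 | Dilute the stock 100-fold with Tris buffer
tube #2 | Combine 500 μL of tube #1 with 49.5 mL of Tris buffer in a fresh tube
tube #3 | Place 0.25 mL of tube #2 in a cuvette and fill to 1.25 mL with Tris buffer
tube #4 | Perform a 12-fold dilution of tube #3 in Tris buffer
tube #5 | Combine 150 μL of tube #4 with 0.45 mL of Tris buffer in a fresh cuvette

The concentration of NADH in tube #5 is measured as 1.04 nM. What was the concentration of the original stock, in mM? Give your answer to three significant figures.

2.50 mM

Step 1: 100-fold → factor 100
Step 2: 500 μL + 49.5 mL = 50000 μL total → factor 50000/500 = 100
Step 3: 0.25 mL brought to 1.25 mL → factor 1.25/0.25 = 5
Step 4: 12-fold → factor 12
Step 5: 150 μL + 0.45 mL = 600 μL total → factor 600/150 = 4
Overall dilution factor = 100 × 100 × 5 × 12 × 4 = 2.4 × 10^6
Stock = 1.04 nM × 2.4 × 10^6 = 2.496 × 10^6 nM = 2.50 mM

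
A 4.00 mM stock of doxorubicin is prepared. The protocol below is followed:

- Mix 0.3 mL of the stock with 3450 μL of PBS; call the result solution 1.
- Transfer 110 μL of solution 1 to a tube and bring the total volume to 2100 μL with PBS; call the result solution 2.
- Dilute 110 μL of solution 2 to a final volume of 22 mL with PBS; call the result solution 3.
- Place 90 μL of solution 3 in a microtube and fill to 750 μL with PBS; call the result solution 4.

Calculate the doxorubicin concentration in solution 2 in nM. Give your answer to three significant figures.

Step 1: 0.3 mL + 3450 μL = 3.75 mL total → factor 3.75/0.3 = 12.5
Step 2: 110 μL brought to 2100 μL → factor 2100/110 = 19.091
Dilution factor through solution 2 = 12.5 × 19.091 = 238.64
[solution 2] = 4.00 mM / 238.64 = 0.01676 mM = 1.68 × 10^4 nM

1.68 × 10^4 nM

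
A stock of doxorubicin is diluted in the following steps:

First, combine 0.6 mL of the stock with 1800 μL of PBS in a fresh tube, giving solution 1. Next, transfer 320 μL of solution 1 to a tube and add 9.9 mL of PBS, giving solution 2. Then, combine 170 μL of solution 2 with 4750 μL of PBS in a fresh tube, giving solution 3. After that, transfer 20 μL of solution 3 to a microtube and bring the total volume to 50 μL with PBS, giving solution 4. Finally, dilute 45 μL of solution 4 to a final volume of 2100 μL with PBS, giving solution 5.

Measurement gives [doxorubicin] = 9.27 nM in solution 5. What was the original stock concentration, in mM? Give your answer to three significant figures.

4.00 mM

Step 1: 0.6 mL + 1800 μL = 2.4 mL total → factor 2.4/0.6 = 4
Step 2: 320 μL + 9.9 mL = 10220 μL total → factor 10220/320 = 31.938
Step 3: 170 μL + 4750 μL = 4920 μL total → factor 4920/170 = 28.941
Step 4: 20 μL brought to 50 μL → factor 50/20 = 2.5
Step 5: 45 μL brought to 2100 μL → factor 2100/45 = 46.667
Overall dilution factor = 4 × 31.938 × 28.941 × 2.5 × 46.667 = 4.3134 × 10^5
Stock = 9.27 nM × 4.3134 × 10^5 = 3.999 × 10^6 nM = 4.00 mM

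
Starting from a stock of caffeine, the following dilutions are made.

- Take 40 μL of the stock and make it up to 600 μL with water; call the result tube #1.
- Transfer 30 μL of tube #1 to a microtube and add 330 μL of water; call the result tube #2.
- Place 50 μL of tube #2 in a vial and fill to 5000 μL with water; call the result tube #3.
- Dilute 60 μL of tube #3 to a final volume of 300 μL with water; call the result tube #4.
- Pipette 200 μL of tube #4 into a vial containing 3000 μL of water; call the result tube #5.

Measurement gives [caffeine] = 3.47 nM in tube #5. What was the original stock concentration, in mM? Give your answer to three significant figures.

Step 1: 40 μL brought to 600 μL → factor 600/40 = 15
Step 2: 30 μL + 330 μL = 360 μL total → factor 360/30 = 12
Step 3: 50 μL brought to 5000 μL → factor 5000/50 = 100
Step 4: 60 μL brought to 300 μL → factor 300/60 = 5
Step 5: 200 μL + 3000 μL = 3200 μL total → factor 3200/200 = 16
Overall dilution factor = 15 × 12 × 100 × 5 × 16 = 1.44 × 10^6
Stock = 3.47 nM × 1.44 × 10^6 = 4.997 × 10^6 nM = 5.00 mM

5.00 mM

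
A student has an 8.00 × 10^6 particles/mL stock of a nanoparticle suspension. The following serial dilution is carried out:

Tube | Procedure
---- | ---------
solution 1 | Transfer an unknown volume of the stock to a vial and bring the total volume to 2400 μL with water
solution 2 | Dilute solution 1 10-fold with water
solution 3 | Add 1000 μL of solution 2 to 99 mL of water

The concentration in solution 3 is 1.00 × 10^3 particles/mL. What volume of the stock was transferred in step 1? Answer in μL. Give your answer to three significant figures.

300 μL

Step 1: v brought to 2400 μL → factor = 2400 μL/v
Step 2: 10-fold → factor 10
Step 3: 1000 μL + 99 mL = 1 × 10^5 μL total → factor 1 × 10^5/1000 = 100
Product of known-step factors = 1000
Overall factor = 8.00 × 10^6 particles/mL / (1.00 × 10^3 particles/mL) = 8000
Step-1 factor = 8000 / 1000 = 8
v = 2400 μL / 8 = 300 μL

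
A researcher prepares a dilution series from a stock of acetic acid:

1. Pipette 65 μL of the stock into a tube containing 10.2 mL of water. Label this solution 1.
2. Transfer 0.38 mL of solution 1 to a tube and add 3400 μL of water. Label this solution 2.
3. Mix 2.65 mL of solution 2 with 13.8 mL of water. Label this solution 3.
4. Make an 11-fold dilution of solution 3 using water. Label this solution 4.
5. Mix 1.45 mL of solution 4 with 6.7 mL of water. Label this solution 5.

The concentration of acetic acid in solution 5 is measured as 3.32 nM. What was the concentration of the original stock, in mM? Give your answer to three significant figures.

Step 1: 65 μL + 10.2 mL = 10265 μL total → factor 10265/65 = 157.92
Step 2: 0.38 mL + 3400 μL = 3.78 mL total → factor 3.78/0.38 = 9.9474
Step 3: 2.65 mL + 13.8 mL = 16.45 mL total → factor 16.45/2.65 = 6.2075
Step 4: 11-fold → factor 11
Step 5: 1.45 mL + 6.7 mL = 8.15 mL total → factor 8.15/1.45 = 5.6207
Overall dilution factor = 157.92 × 9.9474 × 6.2075 × 11 × 5.6207 = 6.0292 × 10^5
Stock = 3.32 nM × 6.0292 × 10^5 = 2.002 × 10^6 nM = 2.00 mM

2.00 mM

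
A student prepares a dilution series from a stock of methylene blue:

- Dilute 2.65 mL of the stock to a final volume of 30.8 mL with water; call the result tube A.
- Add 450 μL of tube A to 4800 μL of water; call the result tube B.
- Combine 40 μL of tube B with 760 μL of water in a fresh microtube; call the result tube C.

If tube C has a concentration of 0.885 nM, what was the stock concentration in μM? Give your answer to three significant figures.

2.40 μM

Step 1: 2.65 mL brought to 30.8 mL → factor 30.8/2.65 = 11.623
Step 2: 450 μL + 4800 μL = 5250 μL total → factor 5250/450 = 11.667
Step 3: 40 μL + 760 μL = 800 μL total → factor 800/40 = 20
Overall dilution factor = 11.623 × 11.667 × 20 = 2711.9
Stock = 0.885 nM × 2711.9 = 2400 nM = 2.40 μM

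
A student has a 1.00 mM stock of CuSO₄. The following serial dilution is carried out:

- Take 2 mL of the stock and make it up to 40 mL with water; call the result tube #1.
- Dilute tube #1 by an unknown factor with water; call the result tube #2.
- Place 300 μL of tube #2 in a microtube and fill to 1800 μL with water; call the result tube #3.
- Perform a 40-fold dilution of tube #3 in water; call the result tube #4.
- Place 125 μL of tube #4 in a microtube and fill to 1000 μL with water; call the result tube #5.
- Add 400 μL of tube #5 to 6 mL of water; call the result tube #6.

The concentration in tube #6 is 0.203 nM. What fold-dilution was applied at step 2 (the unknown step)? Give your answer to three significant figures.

8.02-fold

Step 1: 2 mL brought to 40 mL → factor 40/2 = 20
Step 2: unknown factor x
Step 3: 300 μL brought to 1800 μL → factor 1800/300 = 6
Step 4: 40-fold → factor 40
Step 5: 125 μL brought to 1000 μL → factor 1000/125 = 8
Step 6: 400 μL + 6 mL = 6400 μL total → factor 6400/400 = 16
Product of known-step factors = 6.144 × 10^5
Overall factor = 1.00 mM / (0.203 nM) = 4.9261 × 10^6
x = 4.9261 × 10^6 / 6.144 × 10^5 = 8.02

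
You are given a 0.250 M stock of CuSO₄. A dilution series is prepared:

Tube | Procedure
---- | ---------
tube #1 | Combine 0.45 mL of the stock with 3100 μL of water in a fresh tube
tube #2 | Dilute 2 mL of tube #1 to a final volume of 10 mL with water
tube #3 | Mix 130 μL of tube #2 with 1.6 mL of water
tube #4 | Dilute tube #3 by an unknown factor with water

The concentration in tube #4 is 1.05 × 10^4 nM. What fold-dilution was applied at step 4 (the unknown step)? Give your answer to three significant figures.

45.4-fold

Step 1: 0.45 mL + 3100 μL = 3.55 mL total → factor 3.55/0.45 = 7.8889
Step 2: 2 mL brought to 10 mL → factor 10/2 = 5
Step 3: 130 μL + 1.6 mL = 1730 μL total → factor 1730/130 = 13.308
Step 4: unknown factor x
Product of known-step factors = 524.91
Overall factor = 0.250 M / (1.05 × 10^4 nM) = 23810
x = 23810 / 524.91 = 45.4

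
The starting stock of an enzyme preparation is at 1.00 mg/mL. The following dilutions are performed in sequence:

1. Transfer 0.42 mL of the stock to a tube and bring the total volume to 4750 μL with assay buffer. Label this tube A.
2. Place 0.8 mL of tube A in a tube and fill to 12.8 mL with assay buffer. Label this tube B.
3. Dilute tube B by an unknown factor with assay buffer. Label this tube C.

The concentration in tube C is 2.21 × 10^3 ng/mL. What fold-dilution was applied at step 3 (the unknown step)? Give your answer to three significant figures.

Step 1: 0.42 mL brought to 4750 μL → factor 4.75/0.42 = 11.31
Step 2: 0.8 mL brought to 12.8 mL → factor 12.8/0.8 = 16
Step 3: unknown factor x
Product of known-step factors = 180.95
Overall factor = 1.00 mg/mL / (2.21 × 10^3 ng/mL) = 452.49
x = 452.49 / 180.95 = 2.50

2.50-fold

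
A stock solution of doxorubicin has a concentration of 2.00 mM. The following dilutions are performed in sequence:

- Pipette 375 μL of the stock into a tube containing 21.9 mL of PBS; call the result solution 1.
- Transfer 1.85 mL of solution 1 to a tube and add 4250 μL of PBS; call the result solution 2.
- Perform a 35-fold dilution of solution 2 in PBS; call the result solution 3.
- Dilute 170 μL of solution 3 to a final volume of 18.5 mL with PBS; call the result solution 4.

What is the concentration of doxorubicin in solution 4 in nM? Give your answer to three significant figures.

Step 1: 375 μL + 21.9 mL = 22275 μL total → factor 22275/375 = 59.4
Step 2: 1.85 mL + 4250 μL = 6.1 mL total → factor 6.1/1.85 = 3.2973
Step 3: 35-fold → factor 35
Step 4: 170 μL brought to 18.5 mL → factor 18500/170 = 108.82
Overall dilution factor = 59.4 × 3.2973 × 35 × 108.82 = 7.4599 × 10^5
Final = 2.00 mM / 7.4599 × 10^5 = 2.681 × 10^-6 mM = 2.68 nM

2.68 nM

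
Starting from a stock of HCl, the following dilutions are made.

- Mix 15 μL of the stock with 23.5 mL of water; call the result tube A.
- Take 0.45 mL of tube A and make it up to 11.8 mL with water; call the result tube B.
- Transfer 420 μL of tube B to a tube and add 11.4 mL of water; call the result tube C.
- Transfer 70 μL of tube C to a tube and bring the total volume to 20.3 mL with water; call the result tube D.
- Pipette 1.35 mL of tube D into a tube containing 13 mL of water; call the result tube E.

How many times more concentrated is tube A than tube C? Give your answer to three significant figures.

Step 1: 15 μL + 23.5 mL = 23515 μL total → factor 23515/15 = 1567.7
Step 2: 0.45 mL brought to 11.8 mL → factor 11.8/0.45 = 26.222
Step 3: 420 μL + 11.4 mL = 11820 μL total → factor 11820/420 = 28.143
Dilution factor to tube A = 1567.7; to tube C = 1.1569 × 10^6
[tube A]/[tube C] = (factor to tube C)/(factor to tube A) = 1.1569 × 10^6/1567.7 = 738

738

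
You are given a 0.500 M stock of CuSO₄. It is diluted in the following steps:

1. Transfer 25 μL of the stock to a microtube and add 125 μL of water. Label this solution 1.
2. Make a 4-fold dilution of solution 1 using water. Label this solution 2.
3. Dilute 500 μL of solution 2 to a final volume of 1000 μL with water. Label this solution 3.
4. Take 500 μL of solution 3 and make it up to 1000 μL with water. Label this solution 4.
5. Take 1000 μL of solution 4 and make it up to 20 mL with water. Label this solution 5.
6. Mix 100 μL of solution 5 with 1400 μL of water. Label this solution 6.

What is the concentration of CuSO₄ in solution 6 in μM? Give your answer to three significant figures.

Step 1: 25 μL + 125 μL = 150 μL total → factor 150/25 = 6
Step 2: 4-fold → factor 4
Step 3: 500 μL brought to 1000 μL → factor 1000/500 = 2
Step 4: 500 μL brought to 1000 μL → factor 1000/500 = 2
Step 5: 1000 μL brought to 20 mL → factor 20000/1000 = 20
Step 6: 100 μL + 1400 μL = 1500 μL total → factor 1500/100 = 15
Overall dilution factor = 6 × 4 × 2 × 2 × 20 × 15 = 28800
Final = 0.500 M / 28800 = 1.736 × 10^-5 M = 17.4 μM

17.4 μM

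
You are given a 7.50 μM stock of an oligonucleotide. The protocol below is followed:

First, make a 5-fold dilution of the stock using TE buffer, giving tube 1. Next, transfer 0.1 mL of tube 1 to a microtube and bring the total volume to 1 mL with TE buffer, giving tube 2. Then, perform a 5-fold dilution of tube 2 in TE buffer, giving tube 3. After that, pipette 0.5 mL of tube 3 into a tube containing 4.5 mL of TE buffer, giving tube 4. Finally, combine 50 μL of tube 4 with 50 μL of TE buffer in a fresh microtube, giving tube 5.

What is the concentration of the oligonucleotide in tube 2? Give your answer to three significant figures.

0.150 μM

Step 1: 5-fold → factor 5
Step 2: 0.1 mL brought to 1 mL → factor 1/0.1 = 10
Dilution factor through tube 2 = 5 × 10 = 50
[tube 2] = 7.50 μM / 50 = 0.150 μM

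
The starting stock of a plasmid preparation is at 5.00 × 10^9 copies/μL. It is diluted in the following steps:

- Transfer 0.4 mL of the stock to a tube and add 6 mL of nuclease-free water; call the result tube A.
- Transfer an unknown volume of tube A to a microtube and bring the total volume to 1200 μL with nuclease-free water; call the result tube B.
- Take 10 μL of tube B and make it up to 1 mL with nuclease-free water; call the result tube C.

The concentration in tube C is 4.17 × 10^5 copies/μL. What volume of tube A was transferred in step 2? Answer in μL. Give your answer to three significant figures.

Step 1: 0.4 mL + 6 mL = 6.4 mL total → factor 6.4/0.4 = 16
Step 2: v brought to 1200 μL → factor = 1200 μL/v
Step 3: 10 μL brought to 1 mL → factor 1000/10 = 100
Product of known-step factors = 1600
Overall factor = 5.00 × 10^9 copies/μL / (4.17 × 10^5 copies/μL) = 11990
Step-2 factor = 11990 / 1600 = 7.494
v = 1200 μL / 7.494 = 160 μL

160 μL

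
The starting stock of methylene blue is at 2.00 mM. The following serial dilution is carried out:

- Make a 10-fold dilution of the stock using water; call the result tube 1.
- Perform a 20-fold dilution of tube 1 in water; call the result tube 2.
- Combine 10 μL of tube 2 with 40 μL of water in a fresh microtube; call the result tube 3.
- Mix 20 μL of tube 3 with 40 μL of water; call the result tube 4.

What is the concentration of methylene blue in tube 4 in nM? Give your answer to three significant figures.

Step 1: 10-fold → factor 10
Step 2: 20-fold → factor 20
Step 3: 10 μL + 40 μL = 50 μL total → factor 50/10 = 5
Step 4: 20 μL + 40 μL = 60 μL total → factor 60/20 = 3
Overall dilution factor = 10 × 20 × 5 × 3 = 3000
Final = 2.00 mM / 3000 = 0.0006667 mM = 667 nM

667 nM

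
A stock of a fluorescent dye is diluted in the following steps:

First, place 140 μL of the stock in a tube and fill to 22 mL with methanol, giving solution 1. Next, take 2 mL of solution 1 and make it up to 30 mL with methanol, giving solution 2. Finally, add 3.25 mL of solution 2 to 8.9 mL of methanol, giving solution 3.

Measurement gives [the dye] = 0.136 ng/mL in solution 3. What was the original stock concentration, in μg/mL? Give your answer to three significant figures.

Step 1: 140 μL brought to 22 mL → factor 22000/140 = 157.14
Step 2: 2 mL brought to 30 mL → factor 30/2 = 15
Step 3: 3.25 mL + 8.9 mL = 12.15 mL total → factor 12.15/3.25 = 3.7385
Overall dilution factor = 157.14 × 15 × 3.7385 = 8812.1
Stock = 0.136 ng/mL × 8812.1 = 1198 ng/mL = 1.20 μg/mL

1.20 μg/mL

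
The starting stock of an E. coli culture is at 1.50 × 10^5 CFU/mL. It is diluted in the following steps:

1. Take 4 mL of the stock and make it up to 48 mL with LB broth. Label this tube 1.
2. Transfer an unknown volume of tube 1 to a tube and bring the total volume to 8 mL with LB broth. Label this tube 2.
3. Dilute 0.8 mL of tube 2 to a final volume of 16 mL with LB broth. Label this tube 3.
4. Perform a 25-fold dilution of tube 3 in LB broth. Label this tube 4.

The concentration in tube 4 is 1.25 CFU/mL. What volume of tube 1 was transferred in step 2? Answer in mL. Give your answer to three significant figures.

0.400 mL

Step 1: 4 mL brought to 48 mL → factor 48/4 = 12
Step 2: v brought to 8 mL → factor = 8 mL/v
Step 3: 0.8 mL brought to 16 mL → factor 16/0.8 = 20
Step 4: 25-fold → factor 25
Product of known-step factors = 6000
Overall factor = 1.50 × 10^5 CFU/mL / (1.25 CFU/mL) = 1.2 × 10^5
Step-2 factor = 1.2 × 10^5 / 6000 = 20
v = 8 mL / 20 = 0.400 mL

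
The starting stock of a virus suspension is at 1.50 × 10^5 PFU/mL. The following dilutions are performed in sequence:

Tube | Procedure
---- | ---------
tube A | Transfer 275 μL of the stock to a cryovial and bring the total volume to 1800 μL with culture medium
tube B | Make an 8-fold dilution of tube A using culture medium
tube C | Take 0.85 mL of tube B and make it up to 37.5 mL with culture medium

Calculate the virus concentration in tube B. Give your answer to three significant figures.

Step 1: 275 μL brought to 1800 μL → factor 1800/275 = 6.5455
Step 2: 8-fold → factor 8
Dilution factor through tube B = 6.5455 × 8 = 52.364
[tube B] = 1.50 × 10^5 PFU/mL / 52.364 = 2.86 × 10^3 PFU/mL

2.86 × 10^3 PFU/mL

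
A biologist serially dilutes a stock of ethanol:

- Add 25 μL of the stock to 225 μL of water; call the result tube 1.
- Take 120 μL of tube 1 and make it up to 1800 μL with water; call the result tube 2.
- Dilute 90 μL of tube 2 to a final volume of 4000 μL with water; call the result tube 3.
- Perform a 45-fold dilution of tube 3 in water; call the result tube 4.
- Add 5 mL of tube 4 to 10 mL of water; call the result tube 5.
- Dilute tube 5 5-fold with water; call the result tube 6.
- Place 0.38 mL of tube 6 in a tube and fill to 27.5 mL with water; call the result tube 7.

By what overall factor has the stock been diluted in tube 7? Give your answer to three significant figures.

Step 1: 25 μL + 225 μL = 250 μL total → factor 250/25 = 10
Step 2: 120 μL brought to 1800 μL → factor 1800/120 = 15
Step 3: 90 μL brought to 4000 μL → factor 4000/90 = 44.444
Step 4: 45-fold → factor 45
Step 5: 5 mL + 10 mL = 15 mL total → factor 15/5 = 3
Step 6: 5-fold → factor 5
Step 7: 0.38 mL brought to 27.5 mL → factor 27.5/0.38 = 72.368
Overall dilution factor = 10 × 15 × 44.444 × 45 × 3 × 5 × 72.368 = 3.2566 × 10^8

3.26 × 10^8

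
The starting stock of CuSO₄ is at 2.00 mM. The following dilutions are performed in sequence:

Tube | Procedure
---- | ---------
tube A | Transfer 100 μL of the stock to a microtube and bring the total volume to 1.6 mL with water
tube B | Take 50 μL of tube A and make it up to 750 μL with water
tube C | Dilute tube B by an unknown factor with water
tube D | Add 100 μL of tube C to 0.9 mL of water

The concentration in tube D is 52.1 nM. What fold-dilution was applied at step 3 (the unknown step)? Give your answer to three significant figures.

Step 1: 100 μL brought to 1.6 mL → factor 1600/100 = 16
Step 2: 50 μL brought to 750 μL → factor 750/50 = 15
Step 3: unknown factor x
Step 4: 100 μL + 0.9 mL = 1000 μL total → factor 1000/100 = 10
Product of known-step factors = 2400
Overall factor = 2.00 mM / (52.1 nM) = 38388
x = 38388 / 2400 = 16.0

16.0-fold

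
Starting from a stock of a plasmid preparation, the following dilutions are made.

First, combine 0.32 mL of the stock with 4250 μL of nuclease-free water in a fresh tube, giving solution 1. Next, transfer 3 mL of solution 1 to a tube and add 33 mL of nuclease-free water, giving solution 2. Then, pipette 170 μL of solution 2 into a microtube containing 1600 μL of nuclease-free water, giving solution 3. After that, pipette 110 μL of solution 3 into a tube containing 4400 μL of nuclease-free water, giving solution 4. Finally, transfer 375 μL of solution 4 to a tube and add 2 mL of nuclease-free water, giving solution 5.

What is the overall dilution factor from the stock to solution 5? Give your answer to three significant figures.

4.63 × 10^5

Step 1: 0.32 mL + 4250 μL = 4.57 mL total → factor 4.57/0.32 = 14.281
Step 2: 3 mL + 33 mL = 36 mL total → factor 36/3 = 12
Step 3: 170 μL + 1600 μL = 1770 μL total → factor 1770/170 = 10.412
Step 4: 110 μL + 4400 μL = 4510 μL total → factor 4510/110 = 41
Step 5: 375 μL + 2 mL = 2375 μL total → factor 2375/375 = 6.3333
Overall dilution factor = 14.281 × 12 × 10.412 × 41 × 6.3333 = 4.6333 × 10^5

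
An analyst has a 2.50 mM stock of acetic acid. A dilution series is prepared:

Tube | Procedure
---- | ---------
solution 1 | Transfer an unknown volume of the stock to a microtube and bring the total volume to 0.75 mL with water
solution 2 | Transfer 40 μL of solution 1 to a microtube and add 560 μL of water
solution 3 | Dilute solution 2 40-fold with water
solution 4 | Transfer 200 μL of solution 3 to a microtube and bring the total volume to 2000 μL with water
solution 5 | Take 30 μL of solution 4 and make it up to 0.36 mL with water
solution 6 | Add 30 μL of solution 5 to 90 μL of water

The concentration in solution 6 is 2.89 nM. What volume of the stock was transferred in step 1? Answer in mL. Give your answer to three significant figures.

Step 1: v brought to 0.75 mL → factor = 0.75 mL/v
Step 2: 40 μL + 560 μL = 600 μL total → factor 600/40 = 15
Step 3: 40-fold → factor 40
Step 4: 200 μL brought to 2000 μL → factor 2000/200 = 10
Step 5: 30 μL brought to 0.36 mL → factor 360/30 = 12
Step 6: 30 μL + 90 μL = 120 μL total → factor 120/30 = 4
Product of known-step factors = 2.88 × 10^5
Overall factor = 2.50 mM / (2.89 nM) = 8.6505 × 10^5
Step-1 factor = 8.6505 × 10^5 / 2.88 × 10^5 = 3.0037
v = 0.75 mL / 3.0037 = 0.250 mL

0.250 mL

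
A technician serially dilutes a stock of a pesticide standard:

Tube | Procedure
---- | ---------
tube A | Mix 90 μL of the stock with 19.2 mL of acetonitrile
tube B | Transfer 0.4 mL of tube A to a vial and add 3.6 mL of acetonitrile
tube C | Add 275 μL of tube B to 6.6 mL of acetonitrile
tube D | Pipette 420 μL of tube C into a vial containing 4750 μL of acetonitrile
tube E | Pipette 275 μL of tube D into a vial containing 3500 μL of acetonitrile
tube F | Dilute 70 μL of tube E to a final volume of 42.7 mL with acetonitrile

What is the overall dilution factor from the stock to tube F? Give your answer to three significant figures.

5.52 × 10^9

Step 1: 90 μL + 19.2 mL = 19290 μL total → factor 19290/90 = 214.33
Step 2: 0.4 mL + 3.6 mL = 4 mL total → factor 4/0.4 = 10
Step 3: 275 μL + 6.6 mL = 6875 μL total → factor 6875/275 = 25
Step 4: 420 μL + 4750 μL = 5170 μL total → factor 5170/420 = 12.31
Step 5: 275 μL + 3500 μL = 3775 μL total → factor 3775/275 = 13.727
Step 6: 70 μL brought to 42.7 mL → factor 42700/70 = 610
Overall dilution factor = 214.33 × 10 × 25 × 12.31 × 13.727 × 610 = 5.5231 × 10^9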